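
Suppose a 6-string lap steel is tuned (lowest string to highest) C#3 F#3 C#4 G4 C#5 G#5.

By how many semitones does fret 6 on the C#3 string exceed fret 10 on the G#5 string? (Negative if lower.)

C#3 at fret 6 → G3 (MIDI 55); G#5 at fret 10 → F#6 (MIDI 90).
55 − 90 = -35, so the two pitches are 35 semitones apart.

-35 semitones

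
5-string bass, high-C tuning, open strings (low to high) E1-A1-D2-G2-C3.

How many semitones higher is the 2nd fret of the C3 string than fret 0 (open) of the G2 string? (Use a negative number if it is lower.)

C3 at fret 2 → D3 (MIDI 50); G2 at fret 0 → G2 (MIDI 43).
50 − 43 = 7, so the two pitches are 7 semitones apart.

7 semitones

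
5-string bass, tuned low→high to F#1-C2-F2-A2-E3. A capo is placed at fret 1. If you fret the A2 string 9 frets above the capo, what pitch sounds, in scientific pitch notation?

G3

The capo raises the open A2 by 1 semitone to A#2; fretting 9 more gives A2 + 1 + 9 = A2 + 10 semitones = G3.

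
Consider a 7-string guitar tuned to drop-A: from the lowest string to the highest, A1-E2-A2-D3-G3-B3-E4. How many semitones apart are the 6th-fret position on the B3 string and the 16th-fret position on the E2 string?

9 semitones

B3 at fret 6 → F4 (MIDI 65); E2 at fret 16 → G#3 (MIDI 56).
65 − 56 = 9, so the two pitches are 9 semitones apart, with F4 the higher.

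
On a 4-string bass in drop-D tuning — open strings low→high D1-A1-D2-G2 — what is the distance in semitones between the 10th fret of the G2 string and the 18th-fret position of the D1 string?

9 semitones

G2 at fret 10 → F3 (MIDI 53); D1 at fret 18 → G♯2 (MIDI 44).
53 − 44 = 9, so the two pitches are 9 semitones apart, with F3 the higher.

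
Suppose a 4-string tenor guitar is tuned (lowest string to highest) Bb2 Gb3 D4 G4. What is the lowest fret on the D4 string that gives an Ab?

6

From D4, count semitones up the chromatic scale until reaching Ab: D–Eb–E–F–Gb–G–Ab — 6 steps.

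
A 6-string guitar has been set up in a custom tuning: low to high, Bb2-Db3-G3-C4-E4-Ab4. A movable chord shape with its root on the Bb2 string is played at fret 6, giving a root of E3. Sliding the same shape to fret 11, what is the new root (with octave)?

Moving from fret 6 to fret 11 shifts the root by 5 semitones.
E3 up 5 semitones is A3.

A3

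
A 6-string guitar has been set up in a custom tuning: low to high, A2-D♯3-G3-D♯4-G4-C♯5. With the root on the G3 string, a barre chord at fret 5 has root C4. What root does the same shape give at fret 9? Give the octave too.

Moving from fret 5 to fret 9 shifts the root by 4 semitones.
C4 up 4 semitones is E4.

E4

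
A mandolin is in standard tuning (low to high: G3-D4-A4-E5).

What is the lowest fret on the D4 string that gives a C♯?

11

From D4, count semitones up the chromatic scale until reaching C♯: D–D#–E–F–…–B–C–C# — 11 steps.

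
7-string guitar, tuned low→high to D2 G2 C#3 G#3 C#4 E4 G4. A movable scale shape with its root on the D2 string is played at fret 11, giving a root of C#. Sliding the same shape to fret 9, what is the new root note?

Moving from fret 11 to fret 9 shifts the root by -2 semitones.
C# down 2 semitones is B.

B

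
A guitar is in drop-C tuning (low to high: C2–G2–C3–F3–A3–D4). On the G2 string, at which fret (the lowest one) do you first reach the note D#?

8

From G2, count semitones up the chromatic scale until reaching D#: G–G#–A–A#–B–C–C#–D–D# — 8 steps.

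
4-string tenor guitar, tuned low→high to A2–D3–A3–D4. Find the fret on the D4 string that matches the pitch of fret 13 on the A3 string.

A3 at fret 13 is A3 + 13 semitones = Bb4.
The open D4 string is 5 semitones above the open A3, so the same pitch on the D4 string lies at fret 13 − 5 = 8.

8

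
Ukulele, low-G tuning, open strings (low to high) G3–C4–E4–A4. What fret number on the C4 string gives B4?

B4 is 11 semitones above the open C4 (C–C#–D–D#–…–A–A#–B), so it sits at fret 11.

11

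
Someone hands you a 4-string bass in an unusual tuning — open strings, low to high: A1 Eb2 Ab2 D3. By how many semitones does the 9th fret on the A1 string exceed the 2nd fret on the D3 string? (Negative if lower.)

A1 at fret 9 → Gb2 (MIDI 42); D3 at fret 2 → E3 (MIDI 52).
42 − 52 = -10, so the two pitches are 10 semitones apart.

-10 semitones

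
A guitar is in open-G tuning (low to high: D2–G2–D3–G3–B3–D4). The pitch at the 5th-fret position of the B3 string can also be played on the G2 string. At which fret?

21

B3 at fret 5 is B3 + 5 semitones = E4.
The open G2 string is 16 semitones below the open B3, so the same pitch on the G2 string lies at fret 5 + 16 = 21.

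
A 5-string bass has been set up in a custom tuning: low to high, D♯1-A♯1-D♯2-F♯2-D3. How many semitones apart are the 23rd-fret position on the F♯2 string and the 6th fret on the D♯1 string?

32 semitones

F♯2 at fret 23 → F4 (MIDI 65); D♯1 at fret 6 → A1 (MIDI 33).
65 − 33 = 32, so the two pitches are 32 semitones apart, with F4 the higher.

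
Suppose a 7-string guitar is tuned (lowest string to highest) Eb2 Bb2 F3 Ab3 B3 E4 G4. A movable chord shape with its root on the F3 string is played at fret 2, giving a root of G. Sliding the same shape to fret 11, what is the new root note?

Moving from fret 2 to fret 11 shifts the root by 9 semitones.
G up 9 semitones is E.

E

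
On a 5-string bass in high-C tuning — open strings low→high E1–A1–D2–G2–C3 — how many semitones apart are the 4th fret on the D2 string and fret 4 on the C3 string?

10 semitones

D2 at fret 4 → F♯2 (MIDI 42); C3 at fret 4 → E3 (MIDI 52).
42 − 52 = -10, so the two pitches are 10 semitones apart, with E3 the higher.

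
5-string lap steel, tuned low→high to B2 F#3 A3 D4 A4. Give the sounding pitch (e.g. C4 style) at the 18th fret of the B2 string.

F4

The open B2 string plus 18 semitones: B–C–C#–D–…–D#–E–F.
The walk passes from B into C 2 times, so the octave number goes from 2 to 4.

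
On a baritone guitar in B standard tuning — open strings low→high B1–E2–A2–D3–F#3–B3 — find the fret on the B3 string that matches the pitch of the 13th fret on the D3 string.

4

D3 at fret 13 is D3 + 13 semitones = D#4.
The open B3 string is 9 semitones above the open D3, so the same pitch on the B3 string lies at fret 13 − 9 = 4.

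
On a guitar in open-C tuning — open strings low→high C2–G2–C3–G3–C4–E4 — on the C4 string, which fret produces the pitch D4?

2

D4 is 2 semitones above the open C4 (C–C#–D), so it sits at fret 2.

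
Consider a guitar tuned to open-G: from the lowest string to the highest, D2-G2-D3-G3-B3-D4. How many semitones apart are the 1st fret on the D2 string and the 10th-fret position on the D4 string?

D2 at fret 1 → D♯2 (MIDI 39); D4 at fret 10 → C5 (MIDI 72).
39 − 72 = -33, so the two pitches are 33 semitones apart, with C5 the higher.

33 semitones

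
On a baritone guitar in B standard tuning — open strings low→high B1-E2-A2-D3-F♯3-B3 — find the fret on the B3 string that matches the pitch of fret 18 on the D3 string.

D3 at fret 18 is D3 + 18 semitones = G♯4.
The open B3 string is 9 semitones above the open D3, so the same pitch on the B3 string lies at fret 18 − 9 = 9.

9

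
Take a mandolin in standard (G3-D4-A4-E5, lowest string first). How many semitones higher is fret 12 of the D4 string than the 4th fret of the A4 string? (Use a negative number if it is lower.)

D4 at fret 12 → D5 (MIDI 74); A4 at fret 4 → C#5 (MIDI 73).
74 − 73 = 1, so the two pitches are 1 semitone apart.

1 semitone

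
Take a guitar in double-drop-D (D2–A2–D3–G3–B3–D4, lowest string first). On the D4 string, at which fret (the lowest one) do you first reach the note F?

From D4, count semitones up the chromatic scale until reaching F: D–D#–E–F — 3 steps.

3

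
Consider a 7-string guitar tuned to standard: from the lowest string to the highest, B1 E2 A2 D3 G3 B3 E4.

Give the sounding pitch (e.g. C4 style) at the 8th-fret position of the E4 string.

C5

E4 is MIDI 64. Adding 8 gives 72, which is C5.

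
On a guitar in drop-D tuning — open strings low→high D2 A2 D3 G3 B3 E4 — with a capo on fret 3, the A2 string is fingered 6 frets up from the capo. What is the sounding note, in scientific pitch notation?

The capo raises the open A2 by 3 semitones to C3; fretting 6 more gives A2 + 3 + 6 = A2 + 9 semitones = F#3.

F#3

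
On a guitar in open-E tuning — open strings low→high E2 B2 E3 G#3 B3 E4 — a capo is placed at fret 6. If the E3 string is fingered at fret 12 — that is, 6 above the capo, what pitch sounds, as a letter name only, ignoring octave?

The capo raises the open E3 by 6 semitones to A#3; fretting 6 more gives E3 + 6 + 6 = E3 + 12 semitones, landing on E.

E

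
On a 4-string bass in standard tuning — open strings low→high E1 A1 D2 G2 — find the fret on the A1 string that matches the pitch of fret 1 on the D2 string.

Fret 1 on D2 is MIDI 38 + 1 = 39 (D#2). On the A1 string (open MIDI 33), that pitch is 39 − 33 = fret 6.

6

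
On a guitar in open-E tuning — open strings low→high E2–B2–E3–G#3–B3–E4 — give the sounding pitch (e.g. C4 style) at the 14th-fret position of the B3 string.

The open B3 string plus 14 semitones: B–C–C#–D–…–B–C–C#.
The walk passes from B into C 2 times, so the octave number goes from 3 to 5.
(Equivalently spelled Db5.)

C#5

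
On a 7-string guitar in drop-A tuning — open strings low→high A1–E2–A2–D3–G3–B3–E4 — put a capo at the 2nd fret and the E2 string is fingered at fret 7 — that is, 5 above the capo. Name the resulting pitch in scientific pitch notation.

The capo raises the open E2 by 2 semitones to F♯2; fretting 5 more gives E2 + 2 + 5 = E2 + 7 semitones = B2.

B2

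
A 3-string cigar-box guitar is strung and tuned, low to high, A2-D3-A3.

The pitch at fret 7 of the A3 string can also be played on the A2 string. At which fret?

19

A3 at fret 7 is A3 + 7 semitones = E4.
The open A2 string is 12 semitones below the open A3, so the same pitch on the A2 string lies at fret 7 + 12 = 19.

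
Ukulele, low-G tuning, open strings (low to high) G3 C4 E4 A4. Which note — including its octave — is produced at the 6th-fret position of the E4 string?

The open E4 string plus 6 semitones: E–F–F#–G–G#–A–A#.
No B→C boundary is crossed, so the octave stays at 4.

A#4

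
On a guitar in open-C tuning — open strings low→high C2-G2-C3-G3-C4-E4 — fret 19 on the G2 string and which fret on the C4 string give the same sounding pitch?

2

Fret 19 on G2 is MIDI 43 + 19 = 62 (D4). On the C4 string (open MIDI 60), that pitch is 62 − 60 = fret 2.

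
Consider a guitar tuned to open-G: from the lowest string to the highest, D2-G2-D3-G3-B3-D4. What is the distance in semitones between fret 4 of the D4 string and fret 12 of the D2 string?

D4 at fret 4 → F#4 (MIDI 66); D2 at fret 12 → D3 (MIDI 50).
66 − 50 = 16, so the two pitches are 16 semitones apart, with F#4 the higher.

16 semitones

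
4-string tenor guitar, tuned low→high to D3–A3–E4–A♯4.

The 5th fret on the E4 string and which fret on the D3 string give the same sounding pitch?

E4 at fret 5 is E4 + 5 semitones = A4.
The open D3 string is 14 semitones below the open E4, so the same pitch on the D3 string lies at fret 5 + 14 = 19.

19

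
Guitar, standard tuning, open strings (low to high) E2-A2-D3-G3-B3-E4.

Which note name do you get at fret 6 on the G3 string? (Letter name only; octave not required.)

The open G3 string plus 6 semitones: G–G#–A–A#–B–C–C#.
(Equivalently spelled D♭.)

C♯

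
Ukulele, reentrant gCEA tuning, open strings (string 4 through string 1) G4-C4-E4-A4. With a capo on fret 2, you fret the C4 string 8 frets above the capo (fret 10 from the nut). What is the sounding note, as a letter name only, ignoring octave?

The capo raises the open C4 by 2 semitones to D4; fretting 8 more gives C4 + 2 + 8 = C4 + 10 semitones, landing on A♯.

A♯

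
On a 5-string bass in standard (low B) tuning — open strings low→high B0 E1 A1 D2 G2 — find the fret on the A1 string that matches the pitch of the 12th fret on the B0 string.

2

B0 at fret 12 is B0 + 12 semitones = B1.
The open A1 string is 10 semitones above the open B0, so the same pitch on the A1 string lies at fret 12 − 10 = 2.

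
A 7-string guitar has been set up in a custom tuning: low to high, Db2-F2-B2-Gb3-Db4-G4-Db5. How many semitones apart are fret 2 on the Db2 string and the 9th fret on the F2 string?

Db2 at fret 2 → Eb2 (MIDI 39); F2 at fret 9 → D3 (MIDI 50).
39 − 50 = -11, so the two pitches are 11 semitones apart, with D3 the higher.

11 semitones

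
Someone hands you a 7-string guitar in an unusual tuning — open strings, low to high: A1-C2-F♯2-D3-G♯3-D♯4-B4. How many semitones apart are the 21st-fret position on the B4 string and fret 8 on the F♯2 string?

B4 at fret 21 → G♯6 (MIDI 92); F♯2 at fret 8 → D3 (MIDI 50).
92 − 50 = 42, so the two pitches are 42 semitones apart, with G♯6 the higher.

42 semitones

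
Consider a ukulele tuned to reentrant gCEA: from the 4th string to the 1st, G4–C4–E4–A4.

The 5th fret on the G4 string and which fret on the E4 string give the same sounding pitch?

8

Fret 5 on G4 is MIDI 67 + 5 = 72 (C5). On the E4 string (open MIDI 64), that pitch is 72 − 64 = fret 8.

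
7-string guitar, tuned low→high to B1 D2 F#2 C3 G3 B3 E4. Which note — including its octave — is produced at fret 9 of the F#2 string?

The open F#2 string plus 9 semitones: F#–G–G#–A–A#–B–C–C#–D–D#.
The walk passes from B into C once, so the octave number goes from 2 to 3.

D#3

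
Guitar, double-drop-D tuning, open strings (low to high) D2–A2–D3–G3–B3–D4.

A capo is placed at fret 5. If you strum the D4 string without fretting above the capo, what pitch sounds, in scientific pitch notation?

The capo raises the open D4 by 5 semitones to G4; fretting 0 more gives D4 + 5 + 0 = D4 + 5 semitones = G4.

G4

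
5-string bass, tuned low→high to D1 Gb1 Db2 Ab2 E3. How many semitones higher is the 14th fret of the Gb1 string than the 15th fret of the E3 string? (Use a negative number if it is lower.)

Gb1 at fret 14 → Ab2 (MIDI 44); E3 at fret 15 → G4 (MIDI 67).
44 − 67 = -23, so the two pitches are 23 semitones apart.

-23 semitones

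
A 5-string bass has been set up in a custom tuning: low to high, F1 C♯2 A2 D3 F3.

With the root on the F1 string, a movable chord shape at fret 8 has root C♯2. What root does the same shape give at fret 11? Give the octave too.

Moving from fret 8 to fret 11 shifts the root by 3 semitones.
C♯2 up 3 semitones is E2.

E2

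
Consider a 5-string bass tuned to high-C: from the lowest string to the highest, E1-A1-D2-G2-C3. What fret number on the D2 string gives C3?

C3 is 10 semitones above the open D2 (D–D#–E–F–…–A#–B–C), so it sits at fret 10.

10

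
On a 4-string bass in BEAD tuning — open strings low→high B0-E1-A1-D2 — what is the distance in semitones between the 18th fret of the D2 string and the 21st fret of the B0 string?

12 semitones

D2 at fret 18 → G#3 (MIDI 56); B0 at fret 21 → G#2 (MIDI 44).
56 − 44 = 12, so the two pitches are 12 semitones apart, with G#3 the higher.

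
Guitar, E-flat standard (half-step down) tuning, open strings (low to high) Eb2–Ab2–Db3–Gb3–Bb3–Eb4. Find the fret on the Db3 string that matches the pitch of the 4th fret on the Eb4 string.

Fret 4 on Eb4 is MIDI 63 + 4 = 67 (G4). On the Db3 string (open MIDI 49), that pitch is 67 − 49 = fret 18.

18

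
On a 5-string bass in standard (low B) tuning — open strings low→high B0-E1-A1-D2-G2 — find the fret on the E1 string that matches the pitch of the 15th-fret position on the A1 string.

Fret 15 on A1 is MIDI 33 + 15 = 48 (C3). On the E1 string (open MIDI 28), that pitch is 48 − 28 = fret 20.

20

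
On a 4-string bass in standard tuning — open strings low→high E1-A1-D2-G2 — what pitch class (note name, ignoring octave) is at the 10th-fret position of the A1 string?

G

The open A1 string plus 10 semitones: A–A#–B–C–…–F–F#–G.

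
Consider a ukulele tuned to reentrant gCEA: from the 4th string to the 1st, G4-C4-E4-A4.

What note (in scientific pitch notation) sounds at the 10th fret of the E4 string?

Each fret is one semitone, so E4 + 10 = D5.

D5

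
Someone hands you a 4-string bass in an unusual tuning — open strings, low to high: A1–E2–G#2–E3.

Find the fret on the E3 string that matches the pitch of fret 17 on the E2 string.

Fret 17 on E2 is MIDI 40 + 17 = 57 (A3). On the E3 string (open MIDI 52), that pitch is 57 − 52 = fret 5.

5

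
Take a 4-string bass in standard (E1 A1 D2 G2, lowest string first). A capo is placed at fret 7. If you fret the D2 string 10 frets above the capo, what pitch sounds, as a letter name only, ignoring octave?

The capo raises the open D2 by 7 semitones to A2; fretting 10 more gives D2 + 7 + 10 = D2 + 17 semitones, landing on G.

G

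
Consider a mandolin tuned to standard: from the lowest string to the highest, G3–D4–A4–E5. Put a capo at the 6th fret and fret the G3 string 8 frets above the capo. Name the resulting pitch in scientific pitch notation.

A4

The capo raises the open G3 by 6 semitones to C#4; fretting 8 more gives G3 + 6 + 8 = G3 + 14 semitones = A4.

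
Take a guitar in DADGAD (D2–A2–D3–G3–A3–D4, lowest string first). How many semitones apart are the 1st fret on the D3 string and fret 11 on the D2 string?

D3 at fret 1 → D♯3 (MIDI 51); D2 at fret 11 → C♯3 (MIDI 49).
51 − 49 = 2, so the two pitches are 2 semitones apart, with D♯3 the higher.

2 semitones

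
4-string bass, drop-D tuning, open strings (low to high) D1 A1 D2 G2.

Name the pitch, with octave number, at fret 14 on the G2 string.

A3

G2 is MIDI 43. Adding 14 gives 57, which is A3.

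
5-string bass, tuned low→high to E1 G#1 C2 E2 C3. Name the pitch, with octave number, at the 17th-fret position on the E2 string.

A3

Each fret is one semitone, so E2 + 17 = A3.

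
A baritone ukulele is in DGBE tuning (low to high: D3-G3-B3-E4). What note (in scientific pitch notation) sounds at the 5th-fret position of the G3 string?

C4

Each fret is one semitone, so G3 + 5 = C4.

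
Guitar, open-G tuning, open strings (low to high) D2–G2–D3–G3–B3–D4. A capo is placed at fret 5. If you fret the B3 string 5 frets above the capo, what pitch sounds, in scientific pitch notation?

The capo raises the open B3 by 5 semitones to E4; fretting 5 more gives B3 + 5 + 5 = B3 + 10 semitones = A4.

A4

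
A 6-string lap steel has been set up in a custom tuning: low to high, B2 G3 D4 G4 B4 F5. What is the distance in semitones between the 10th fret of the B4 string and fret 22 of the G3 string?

4 semitones

B4 at fret 10 → A5 (MIDI 81); G3 at fret 22 → F5 (MIDI 77).
81 − 77 = 4, so the two pitches are 4 semitones apart, with A5 the higher.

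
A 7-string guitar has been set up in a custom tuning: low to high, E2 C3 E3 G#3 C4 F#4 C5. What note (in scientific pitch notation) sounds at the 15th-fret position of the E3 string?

G4

Each fret is one semitone, so E3 + 15 = G4.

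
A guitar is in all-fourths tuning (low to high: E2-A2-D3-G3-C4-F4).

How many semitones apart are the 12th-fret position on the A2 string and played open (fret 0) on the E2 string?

A2 at fret 12 → A3 (MIDI 57); E2 at fret 0 → E2 (MIDI 40).
57 − 40 = 17, so the two pitches are 17 semitones apart, with A3 the higher.

17 semitones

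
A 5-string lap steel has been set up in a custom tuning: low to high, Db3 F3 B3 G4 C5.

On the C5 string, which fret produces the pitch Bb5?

Bb5 is 10 semitones above the open C5 (C–Db–D–Eb–…–Ab–A–Bb), so it sits at fret 10.

10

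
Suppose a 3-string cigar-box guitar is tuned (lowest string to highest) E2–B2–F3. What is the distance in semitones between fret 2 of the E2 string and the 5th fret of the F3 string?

16 semitones

E2 at fret 2 → F#2 (MIDI 42); F3 at fret 5 → A#3 (MIDI 58).
42 − 58 = -16, so the two pitches are 16 semitones apart, with A#3 the higher.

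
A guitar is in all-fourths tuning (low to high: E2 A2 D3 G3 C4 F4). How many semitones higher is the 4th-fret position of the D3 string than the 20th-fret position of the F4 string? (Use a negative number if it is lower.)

-31 semitones

D3 at fret 4 → F#3 (MIDI 54); F4 at fret 20 → C#6 (MIDI 85).
54 − 85 = -31, so the two pitches are 31 semitones apart.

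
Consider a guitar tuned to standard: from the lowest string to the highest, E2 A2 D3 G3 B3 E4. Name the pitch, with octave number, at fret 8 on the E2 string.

C3

Each fret is one semitone, so E2 + 8 = C3.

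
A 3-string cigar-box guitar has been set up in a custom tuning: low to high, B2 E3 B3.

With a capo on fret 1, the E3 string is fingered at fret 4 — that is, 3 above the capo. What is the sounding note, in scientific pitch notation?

G♯3

The capo raises the open E3 by 1 semitone to F3; fretting 3 more gives E3 + 1 + 3 = E3 + 4 semitones = G♯3.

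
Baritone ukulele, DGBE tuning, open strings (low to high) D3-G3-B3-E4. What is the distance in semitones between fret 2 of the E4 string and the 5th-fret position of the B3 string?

2 semitones

E4 at fret 2 → F#4 (MIDI 66); B3 at fret 5 → E4 (MIDI 64).
66 − 64 = 2, so the two pitches are 2 semitones apart, with F#4 the higher.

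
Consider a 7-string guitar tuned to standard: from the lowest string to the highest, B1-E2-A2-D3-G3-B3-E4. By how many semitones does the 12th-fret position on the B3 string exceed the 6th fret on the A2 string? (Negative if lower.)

20 semitones

B3 at fret 12 → B4 (MIDI 71); A2 at fret 6 → D♯3 (MIDI 51).
71 − 51 = 20, so the two pitches are 20 semitones apart.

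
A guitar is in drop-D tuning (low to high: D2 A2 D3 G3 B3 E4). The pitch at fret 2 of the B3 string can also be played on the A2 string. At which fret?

16

Fret 2 on B3 is MIDI 59 + 2 = 61 (C#4). On the A2 string (open MIDI 45), that pitch is 61 − 45 = fret 16.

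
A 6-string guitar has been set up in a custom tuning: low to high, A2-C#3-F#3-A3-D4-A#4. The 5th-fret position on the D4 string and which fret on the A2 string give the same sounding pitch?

Fret 5 on D4 is MIDI 62 + 5 = 67 (G4). On the A2 string (open MIDI 45), that pitch is 67 − 45 = fret 22.

22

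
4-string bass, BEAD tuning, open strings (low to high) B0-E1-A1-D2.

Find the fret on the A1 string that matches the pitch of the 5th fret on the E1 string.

0

Fret 5 on E1 is MIDI 28 + 5 = 33 (A1). On the A1 string (open MIDI 33), that pitch is 33 − 33 = fret 0.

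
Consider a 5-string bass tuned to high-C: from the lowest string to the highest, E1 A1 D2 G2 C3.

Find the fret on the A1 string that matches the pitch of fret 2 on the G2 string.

12

Fret 2 on G2 is MIDI 43 + 2 = 45 (A2). On the A1 string (open MIDI 33), that pitch is 45 − 33 = fret 12.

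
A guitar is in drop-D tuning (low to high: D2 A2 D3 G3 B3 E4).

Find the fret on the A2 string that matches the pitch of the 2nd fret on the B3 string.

16

Fret 2 on B3 is MIDI 59 + 2 = 61 (C♯4). On the A2 string (open MIDI 45), that pitch is 61 − 45 = fret 16.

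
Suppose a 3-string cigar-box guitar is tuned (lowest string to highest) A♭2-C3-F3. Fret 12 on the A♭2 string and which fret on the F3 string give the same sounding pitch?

Fret 12 on A♭2 is MIDI 44 + 12 = 56 (A♭3). On the F3 string (open MIDI 53), that pitch is 56 − 53 = fret 3.

3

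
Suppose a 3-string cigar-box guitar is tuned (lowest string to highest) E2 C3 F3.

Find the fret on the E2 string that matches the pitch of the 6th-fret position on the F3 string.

19

F3 at fret 6 is F3 + 6 semitones = B3.
The open E2 string is 13 semitones below the open F3, so the same pitch on the E2 string lies at fret 6 + 13 = 19.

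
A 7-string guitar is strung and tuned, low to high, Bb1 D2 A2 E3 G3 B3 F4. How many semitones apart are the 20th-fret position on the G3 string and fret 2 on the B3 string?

14 semitones

G3 at fret 20 → Eb5 (MIDI 75); B3 at fret 2 → Db4 (MIDI 61).
75 − 61 = 14, so the two pitches are 14 semitones apart, with Eb5 the higher.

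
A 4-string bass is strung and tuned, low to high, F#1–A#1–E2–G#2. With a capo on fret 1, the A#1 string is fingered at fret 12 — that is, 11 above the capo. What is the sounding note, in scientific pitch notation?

The capo raises the open A#1 by 1 semitone to B1; fretting 11 more gives A#1 + 1 + 11 = A#1 + 12 semitones = A#2.

A#2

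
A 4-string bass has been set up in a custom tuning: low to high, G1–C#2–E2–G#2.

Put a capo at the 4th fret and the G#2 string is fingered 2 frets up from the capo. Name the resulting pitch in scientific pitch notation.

D3

The capo raises the open G#2 by 4 semitones to C3; fretting 2 more gives G#2 + 4 + 2 = G#2 + 6 semitones = D3.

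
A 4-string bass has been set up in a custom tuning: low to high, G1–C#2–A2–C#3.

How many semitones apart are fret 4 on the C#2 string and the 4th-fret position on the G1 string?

C#2 at fret 4 → F2 (MIDI 41); G1 at fret 4 → B1 (MIDI 35).
41 − 35 = 6, so the two pitches are 6 semitones apart, with F2 the higher.

6 semitones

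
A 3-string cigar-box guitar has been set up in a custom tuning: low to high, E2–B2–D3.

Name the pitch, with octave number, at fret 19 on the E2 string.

E2 is MIDI 40. Adding 19 gives 59, which is B3.

B3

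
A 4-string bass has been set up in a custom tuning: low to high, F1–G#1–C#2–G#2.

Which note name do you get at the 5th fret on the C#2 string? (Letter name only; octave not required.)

C#2 is MIDI 37. Adding 5 gives 42; 42 mod 12 = 6, i.e. F#.
(Equivalently spelled Gb.)

F#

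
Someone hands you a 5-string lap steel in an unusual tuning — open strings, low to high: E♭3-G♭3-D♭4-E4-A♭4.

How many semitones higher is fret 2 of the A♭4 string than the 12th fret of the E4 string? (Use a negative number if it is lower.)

-6 semitones

A♭4 at fret 2 → B♭4 (MIDI 70); E4 at fret 12 → E5 (MIDI 76).
70 − 76 = -6, so the two pitches are 6 semitones apart.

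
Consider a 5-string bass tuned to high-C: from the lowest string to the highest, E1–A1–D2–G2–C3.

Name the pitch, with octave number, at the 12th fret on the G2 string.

Each fret is one semitone, so G2 + 12 = G3.

G3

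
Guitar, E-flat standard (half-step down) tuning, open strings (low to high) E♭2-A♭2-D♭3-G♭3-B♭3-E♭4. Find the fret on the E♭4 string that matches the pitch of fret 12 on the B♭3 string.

B♭3 at fret 12 is B♭3 + 12 semitones = B♭4.
The open E♭4 string is 5 semitones above the open B♭3, so the same pitch on the E♭4 string lies at fret 12 − 5 = 7.

7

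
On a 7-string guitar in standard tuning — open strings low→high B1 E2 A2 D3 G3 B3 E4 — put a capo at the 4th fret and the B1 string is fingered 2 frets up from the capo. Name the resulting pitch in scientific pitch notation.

F2

The capo raises the open B1 by 4 semitones to D#2; fretting 2 more gives B1 + 4 + 2 = B1 + 6 semitones = F2.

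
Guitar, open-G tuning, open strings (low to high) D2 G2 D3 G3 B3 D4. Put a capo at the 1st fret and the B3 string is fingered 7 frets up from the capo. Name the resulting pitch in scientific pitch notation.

The capo raises the open B3 by 1 semitone to C4; fretting 7 more gives B3 + 1 + 7 = B3 + 8 semitones = G4.

G4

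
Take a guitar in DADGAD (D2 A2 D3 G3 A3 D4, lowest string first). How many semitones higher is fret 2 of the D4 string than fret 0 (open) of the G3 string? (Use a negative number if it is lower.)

D4 at fret 2 → E4 (MIDI 64); G3 at fret 0 → G3 (MIDI 55).
64 − 55 = 9, so the two pitches are 9 semitones apart.

9 semitones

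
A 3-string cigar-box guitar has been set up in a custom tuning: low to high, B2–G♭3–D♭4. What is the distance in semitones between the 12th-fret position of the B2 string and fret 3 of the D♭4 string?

5 semitones

B2 at fret 12 → B3 (MIDI 59); D♭4 at fret 3 → E4 (MIDI 64).
59 − 64 = -5, so the two pitches are 5 semitones apart, with E4 the higher.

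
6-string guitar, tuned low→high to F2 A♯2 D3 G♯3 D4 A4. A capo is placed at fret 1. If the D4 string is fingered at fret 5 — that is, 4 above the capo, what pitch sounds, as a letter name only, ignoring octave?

The capo raises the open D4 by 1 semitone to D♯4; fretting 4 more gives D4 + 1 + 4 = D4 + 5 semitones, landing on G.

G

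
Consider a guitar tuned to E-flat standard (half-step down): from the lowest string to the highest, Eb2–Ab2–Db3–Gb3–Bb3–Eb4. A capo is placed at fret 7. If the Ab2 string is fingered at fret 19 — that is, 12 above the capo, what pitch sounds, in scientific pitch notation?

Eb4

The capo raises the open Ab2 by 7 semitones to Eb3; fretting 12 more gives Ab2 + 7 + 12 = Ab2 + 19 semitones = Eb4.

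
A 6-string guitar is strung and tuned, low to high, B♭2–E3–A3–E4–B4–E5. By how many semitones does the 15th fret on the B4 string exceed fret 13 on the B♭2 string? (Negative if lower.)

27 semitones

B4 at fret 15 → D6 (MIDI 86); B♭2 at fret 13 → B3 (MIDI 59).
86 − 59 = 27, so the two pitches are 27 semitones apart.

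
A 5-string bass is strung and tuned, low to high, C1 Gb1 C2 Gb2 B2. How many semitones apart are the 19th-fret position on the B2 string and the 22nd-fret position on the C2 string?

B2 at fret 19 → Gb4 (MIDI 66); C2 at fret 22 → Bb3 (MIDI 58).
66 − 58 = 8, so the two pitches are 8 semitones apart, with Gb4 the higher.

8 semitones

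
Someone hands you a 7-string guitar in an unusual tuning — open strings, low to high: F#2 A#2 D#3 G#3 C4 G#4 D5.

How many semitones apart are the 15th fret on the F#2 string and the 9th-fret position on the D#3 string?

F#2 at fret 15 → A3 (MIDI 57); D#3 at fret 9 → C4 (MIDI 60).
57 − 60 = -3, so the two pitches are 3 semitones apart, with C4 the higher.

3 semitones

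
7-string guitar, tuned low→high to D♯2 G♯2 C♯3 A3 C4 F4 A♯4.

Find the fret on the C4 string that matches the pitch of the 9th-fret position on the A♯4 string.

Fret 9 on A♯4 is MIDI 70 + 9 = 79 (G5). On the C4 string (open MIDI 60), that pitch is 79 − 60 = fret 19.

19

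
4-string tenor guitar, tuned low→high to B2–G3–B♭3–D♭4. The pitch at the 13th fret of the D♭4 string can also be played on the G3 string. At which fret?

D♭4 at fret 13 is D♭4 + 13 semitones = D5.
The open G3 string is 6 semitones below the open D♭4, so the same pitch on the G3 string lies at fret 13 + 6 = 19.

19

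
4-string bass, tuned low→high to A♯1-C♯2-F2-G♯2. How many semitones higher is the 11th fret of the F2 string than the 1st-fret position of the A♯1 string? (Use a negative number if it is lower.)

F2 at fret 11 → E3 (MIDI 52); A♯1 at fret 1 → B1 (MIDI 35).
52 − 35 = 17, so the two pitches are 17 semitones apart.

17 semitones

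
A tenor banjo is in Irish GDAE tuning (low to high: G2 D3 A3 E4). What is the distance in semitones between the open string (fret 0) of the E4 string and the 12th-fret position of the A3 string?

5 semitones

E4 at fret 0 → E4 (MIDI 64); A3 at fret 12 → A4 (MIDI 69).
64 − 69 = -5, so the two pitches are 5 semitones apart, with A4 the higher.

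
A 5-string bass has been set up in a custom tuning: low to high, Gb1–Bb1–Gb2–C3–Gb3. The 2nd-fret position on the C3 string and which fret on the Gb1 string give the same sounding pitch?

Fret 2 on C3 is MIDI 48 + 2 = 50 (D3). On the Gb1 string (open MIDI 30), that pitch is 50 − 30 = fret 20.

20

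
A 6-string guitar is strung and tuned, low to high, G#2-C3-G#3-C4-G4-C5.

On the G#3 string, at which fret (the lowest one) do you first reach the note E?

8

From G#3, count semitones up the chromatic scale until reaching E: G#–A–A#–B–C–C#–D–D#–E — 8 steps.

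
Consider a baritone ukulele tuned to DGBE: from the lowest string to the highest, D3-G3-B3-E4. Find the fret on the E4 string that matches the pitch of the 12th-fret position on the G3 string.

Fret 12 on G3 is MIDI 55 + 12 = 67 (G4). On the E4 string (open MIDI 64), that pitch is 67 − 64 = fret 3.

3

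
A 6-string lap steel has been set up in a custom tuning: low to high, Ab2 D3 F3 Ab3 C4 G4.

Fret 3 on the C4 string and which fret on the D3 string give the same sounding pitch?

C4 at fret 3 is C4 + 3 semitones = Eb4.
The open D3 string is 10 semitones below the open C4, so the same pitch on the D3 string lies at fret 3 + 10 = 13.

13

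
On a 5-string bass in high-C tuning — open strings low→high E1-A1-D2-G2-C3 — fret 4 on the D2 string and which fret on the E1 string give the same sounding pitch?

14

Fret 4 on D2 is MIDI 38 + 4 = 42 (F#2). On the E1 string (open MIDI 28), that pitch is 42 − 28 = fret 14.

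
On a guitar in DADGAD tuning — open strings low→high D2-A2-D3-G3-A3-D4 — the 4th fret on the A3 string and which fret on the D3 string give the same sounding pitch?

A3 at fret 4 is A3 + 4 semitones = C♯4.
The open D3 string is 7 semitones below the open A3, so the same pitch on the D3 string lies at fret 4 + 7 = 11.

11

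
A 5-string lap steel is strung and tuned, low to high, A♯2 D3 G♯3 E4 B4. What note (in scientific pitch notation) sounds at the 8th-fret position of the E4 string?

E4 is MIDI 64. Adding 8 gives 72, which is C5.

C5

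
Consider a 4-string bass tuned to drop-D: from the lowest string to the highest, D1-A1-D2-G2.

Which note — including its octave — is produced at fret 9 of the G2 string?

Each fret is one semitone, so G2 + 9 = E3.

E3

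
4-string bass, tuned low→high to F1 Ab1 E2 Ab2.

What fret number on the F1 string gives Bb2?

Bb2 is 17 semitones above the open F1 (F–Gb–G–Ab–…–Ab–A–Bb), so it sits at fret 17.

17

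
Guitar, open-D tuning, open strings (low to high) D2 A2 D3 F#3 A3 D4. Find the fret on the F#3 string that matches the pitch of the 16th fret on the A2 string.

Fret 16 on A2 is MIDI 45 + 16 = 61 (C#4). On the F#3 string (open MIDI 54), that pitch is 61 − 54 = fret 7.

7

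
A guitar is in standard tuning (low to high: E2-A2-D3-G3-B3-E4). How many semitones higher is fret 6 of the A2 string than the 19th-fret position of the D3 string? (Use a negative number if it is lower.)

A2 at fret 6 → D#3 (MIDI 51); D3 at fret 19 → A4 (MIDI 69).
51 − 69 = -18, so the two pitches are 18 semitones apart.

-18 semitones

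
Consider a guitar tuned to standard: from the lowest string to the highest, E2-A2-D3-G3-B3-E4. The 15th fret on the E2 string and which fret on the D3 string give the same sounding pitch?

5

Fret 15 on E2 is MIDI 40 + 15 = 55 (G3). On the D3 string (open MIDI 50), that pitch is 55 − 50 = fret 5.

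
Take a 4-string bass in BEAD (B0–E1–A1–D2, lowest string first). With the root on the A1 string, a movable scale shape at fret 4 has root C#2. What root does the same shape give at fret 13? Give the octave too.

A#2

Moving from fret 4 to fret 13 shifts the root by 9 semitones.
C#2 up 9 semitones is A#2.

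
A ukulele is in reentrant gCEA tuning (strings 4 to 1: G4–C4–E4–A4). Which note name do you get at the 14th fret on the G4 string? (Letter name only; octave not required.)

A

G4 is MIDI 67. Adding 14 gives 81; 81 mod 12 = 9, i.e. A.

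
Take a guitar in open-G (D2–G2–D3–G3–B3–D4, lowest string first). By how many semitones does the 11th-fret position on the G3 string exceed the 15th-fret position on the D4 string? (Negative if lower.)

G3 at fret 11 → F#4 (MIDI 66); D4 at fret 15 → F5 (MIDI 77).
66 − 77 = -11, so the two pitches are 11 semitones apart.

-11 semitones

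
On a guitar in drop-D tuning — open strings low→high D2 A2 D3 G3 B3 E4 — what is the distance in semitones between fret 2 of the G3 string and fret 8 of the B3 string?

10 semitones

G3 at fret 2 → A3 (MIDI 57); B3 at fret 8 → G4 (MIDI 67).
57 − 67 = -10, so the two pitches are 10 semitones apart, with G4 the higher.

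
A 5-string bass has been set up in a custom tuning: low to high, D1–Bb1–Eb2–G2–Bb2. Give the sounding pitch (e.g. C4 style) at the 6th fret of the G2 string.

Db3

Each fret is one semitone, so G2 + 6 = Db3.
(Equivalently spelled C#3.)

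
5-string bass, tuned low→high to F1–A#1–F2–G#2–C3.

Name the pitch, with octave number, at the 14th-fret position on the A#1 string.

The open A#1 string plus 14 semitones: A#–B–C–C#–…–A#–B–C.
The walk passes from B into C 2 times, so the octave number goes from 1 to 3.

C3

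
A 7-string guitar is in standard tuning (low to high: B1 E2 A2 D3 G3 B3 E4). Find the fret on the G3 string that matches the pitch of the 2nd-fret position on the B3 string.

6

Fret 2 on B3 is MIDI 59 + 2 = 61 (C#4). On the G3 string (open MIDI 55), that pitch is 61 − 55 = fret 6.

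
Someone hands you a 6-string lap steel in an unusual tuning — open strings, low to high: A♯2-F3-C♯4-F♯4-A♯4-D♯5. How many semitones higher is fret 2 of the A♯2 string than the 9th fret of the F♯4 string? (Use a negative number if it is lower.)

-27 semitones

A♯2 at fret 2 → C3 (MIDI 48); F♯4 at fret 9 → D♯5 (MIDI 75).
48 − 75 = -27, so the two pitches are 27 semitones apart.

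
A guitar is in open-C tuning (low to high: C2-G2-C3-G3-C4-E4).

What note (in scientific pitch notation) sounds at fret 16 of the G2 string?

B3

Each fret is one semitone, so G2 + 16 = B3.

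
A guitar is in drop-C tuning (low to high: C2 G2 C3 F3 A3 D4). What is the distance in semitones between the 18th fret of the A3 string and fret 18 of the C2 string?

A3 at fret 18 → D#5 (MIDI 75); C2 at fret 18 → F#3 (MIDI 54).
75 − 54 = 21, so the two pitches are 21 semitones apart, with D#5 the higher.

21 semitones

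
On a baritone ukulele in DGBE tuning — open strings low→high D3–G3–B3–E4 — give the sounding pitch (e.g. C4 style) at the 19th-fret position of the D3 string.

Each fret is one semitone, so D3 + 19 = A4.

A4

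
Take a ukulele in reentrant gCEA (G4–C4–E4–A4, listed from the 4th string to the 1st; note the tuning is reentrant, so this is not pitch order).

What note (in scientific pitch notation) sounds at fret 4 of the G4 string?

B4

Each fret is one semitone, so G4 + 4 = B4.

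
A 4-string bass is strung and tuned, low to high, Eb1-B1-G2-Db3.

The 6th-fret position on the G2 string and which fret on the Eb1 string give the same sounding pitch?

G2 at fret 6 is G2 + 6 semitones = Db3.
The open Eb1 string is 16 semitones below the open G2, so the same pitch on the Eb1 string lies at fret 6 + 16 = 22.

22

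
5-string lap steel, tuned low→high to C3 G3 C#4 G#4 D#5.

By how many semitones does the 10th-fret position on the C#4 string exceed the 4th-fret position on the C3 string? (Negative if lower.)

C#4 at fret 10 → B4 (MIDI 71); C3 at fret 4 → E3 (MIDI 52).
71 − 52 = 19, so the two pitches are 19 semitones apart.

19 semitones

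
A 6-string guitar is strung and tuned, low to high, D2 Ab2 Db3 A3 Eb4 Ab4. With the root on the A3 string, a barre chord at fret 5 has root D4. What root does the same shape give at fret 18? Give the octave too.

Eb5

Moving from fret 5 to fret 18 shifts the root by 13 semitones.
D4 up 13 semitones is Eb5.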